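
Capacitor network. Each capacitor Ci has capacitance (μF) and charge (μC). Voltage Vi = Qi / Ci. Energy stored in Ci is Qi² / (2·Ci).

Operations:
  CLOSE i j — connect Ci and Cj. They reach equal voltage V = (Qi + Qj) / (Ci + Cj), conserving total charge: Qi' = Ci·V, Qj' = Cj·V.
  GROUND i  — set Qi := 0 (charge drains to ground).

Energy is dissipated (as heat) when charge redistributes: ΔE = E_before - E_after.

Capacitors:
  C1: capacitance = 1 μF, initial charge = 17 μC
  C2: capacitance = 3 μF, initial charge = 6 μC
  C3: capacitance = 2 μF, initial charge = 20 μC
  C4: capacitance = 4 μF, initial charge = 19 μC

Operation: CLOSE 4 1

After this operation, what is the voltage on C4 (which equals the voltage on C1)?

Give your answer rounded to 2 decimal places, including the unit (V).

Answer: 7.20 V

Derivation:
Initial: C1(1μF, Q=17μC, V=17.00V), C2(3μF, Q=6μC, V=2.00V), C3(2μF, Q=20μC, V=10.00V), C4(4μF, Q=19μC, V=4.75V)
Op 1: CLOSE 4-1: Q_total=36.00, C_total=5.00, V=7.20; Q4=28.80, Q1=7.20; dissipated=60.025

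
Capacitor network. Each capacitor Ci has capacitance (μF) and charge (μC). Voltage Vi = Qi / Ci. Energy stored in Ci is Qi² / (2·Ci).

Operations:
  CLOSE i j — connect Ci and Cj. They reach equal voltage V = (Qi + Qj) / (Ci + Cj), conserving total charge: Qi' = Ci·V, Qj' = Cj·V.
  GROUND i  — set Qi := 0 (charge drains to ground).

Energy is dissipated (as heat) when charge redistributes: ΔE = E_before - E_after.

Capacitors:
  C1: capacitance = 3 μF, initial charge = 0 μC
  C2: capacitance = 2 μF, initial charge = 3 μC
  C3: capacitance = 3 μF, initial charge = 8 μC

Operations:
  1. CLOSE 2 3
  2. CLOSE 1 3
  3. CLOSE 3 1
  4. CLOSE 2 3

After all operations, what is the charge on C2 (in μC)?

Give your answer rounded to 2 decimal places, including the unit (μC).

Initial: C1(3μF, Q=0μC, V=0.00V), C2(2μF, Q=3μC, V=1.50V), C3(3μF, Q=8μC, V=2.67V)
Op 1: CLOSE 2-3: Q_total=11.00, C_total=5.00, V=2.20; Q2=4.40, Q3=6.60; dissipated=0.817
Op 2: CLOSE 1-3: Q_total=6.60, C_total=6.00, V=1.10; Q1=3.30, Q3=3.30; dissipated=3.630
Op 3: CLOSE 3-1: Q_total=6.60, C_total=6.00, V=1.10; Q3=3.30, Q1=3.30; dissipated=0.000
Op 4: CLOSE 2-3: Q_total=7.70, C_total=5.00, V=1.54; Q2=3.08, Q3=4.62; dissipated=0.726
Final charges: Q1=3.30, Q2=3.08, Q3=4.62

Answer: 3.08 μC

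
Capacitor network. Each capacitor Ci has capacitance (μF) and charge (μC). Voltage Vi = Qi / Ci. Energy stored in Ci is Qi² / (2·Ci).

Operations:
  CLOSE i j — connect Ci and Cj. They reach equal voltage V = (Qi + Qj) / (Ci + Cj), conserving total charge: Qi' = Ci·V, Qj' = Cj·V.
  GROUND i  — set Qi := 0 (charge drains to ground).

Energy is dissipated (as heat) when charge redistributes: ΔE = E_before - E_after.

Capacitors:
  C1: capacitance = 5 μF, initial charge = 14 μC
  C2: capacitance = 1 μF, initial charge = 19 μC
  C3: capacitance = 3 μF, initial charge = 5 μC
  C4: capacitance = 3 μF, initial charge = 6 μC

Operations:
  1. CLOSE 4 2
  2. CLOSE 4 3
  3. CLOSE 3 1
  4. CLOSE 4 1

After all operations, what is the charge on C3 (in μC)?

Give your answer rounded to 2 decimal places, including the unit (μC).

Initial: C1(5μF, Q=14μC, V=2.80V), C2(1μF, Q=19μC, V=19.00V), C3(3μF, Q=5μC, V=1.67V), C4(3μF, Q=6μC, V=2.00V)
Op 1: CLOSE 4-2: Q_total=25.00, C_total=4.00, V=6.25; Q4=18.75, Q2=6.25; dissipated=108.375
Op 2: CLOSE 4-3: Q_total=23.75, C_total=6.00, V=3.96; Q4=11.88, Q3=11.88; dissipated=15.755
Op 3: CLOSE 3-1: Q_total=25.88, C_total=8.00, V=3.23; Q3=9.70, Q1=16.17; dissipated=1.258
Op 4: CLOSE 4-1: Q_total=28.05, C_total=8.00, V=3.51; Q4=10.52, Q1=17.53; dissipated=0.491
Final charges: Q1=17.53, Q2=6.25, Q3=9.70, Q4=10.52

Answer: 9.70 μC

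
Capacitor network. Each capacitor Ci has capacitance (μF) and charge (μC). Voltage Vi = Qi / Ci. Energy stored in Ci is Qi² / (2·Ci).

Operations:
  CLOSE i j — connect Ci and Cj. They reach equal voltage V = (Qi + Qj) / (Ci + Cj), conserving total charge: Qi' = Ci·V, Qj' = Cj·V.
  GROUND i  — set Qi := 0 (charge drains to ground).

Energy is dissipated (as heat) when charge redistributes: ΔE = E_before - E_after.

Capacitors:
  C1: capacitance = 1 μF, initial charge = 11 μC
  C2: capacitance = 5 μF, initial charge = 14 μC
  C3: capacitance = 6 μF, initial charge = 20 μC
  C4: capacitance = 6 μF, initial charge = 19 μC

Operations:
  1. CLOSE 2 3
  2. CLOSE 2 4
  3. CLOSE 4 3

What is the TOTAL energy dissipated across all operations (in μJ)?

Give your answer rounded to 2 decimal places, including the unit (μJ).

Initial: C1(1μF, Q=11μC, V=11.00V), C2(5μF, Q=14μC, V=2.80V), C3(6μF, Q=20μC, V=3.33V), C4(6μF, Q=19μC, V=3.17V)
Op 1: CLOSE 2-3: Q_total=34.00, C_total=11.00, V=3.09; Q2=15.45, Q3=18.55; dissipated=0.388
Op 2: CLOSE 2-4: Q_total=34.45, C_total=11.00, V=3.13; Q2=15.66, Q4=18.79; dissipated=0.008
Op 3: CLOSE 4-3: Q_total=37.34, C_total=12.00, V=3.11; Q4=18.67, Q3=18.67; dissipated=0.003
Total dissipated: 0.398 μJ

Answer: 0.40 μJ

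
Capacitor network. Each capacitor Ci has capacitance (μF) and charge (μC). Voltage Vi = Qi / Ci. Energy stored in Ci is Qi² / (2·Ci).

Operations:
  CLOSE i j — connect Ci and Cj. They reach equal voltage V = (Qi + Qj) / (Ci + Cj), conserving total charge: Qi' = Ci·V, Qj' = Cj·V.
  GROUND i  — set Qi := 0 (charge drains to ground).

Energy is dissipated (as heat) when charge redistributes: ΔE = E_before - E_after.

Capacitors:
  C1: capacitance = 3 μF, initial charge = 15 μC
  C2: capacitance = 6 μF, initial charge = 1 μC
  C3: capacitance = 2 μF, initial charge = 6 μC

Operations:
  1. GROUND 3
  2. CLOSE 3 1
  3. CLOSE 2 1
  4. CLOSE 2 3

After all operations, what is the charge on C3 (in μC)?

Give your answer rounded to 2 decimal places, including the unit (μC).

Answer: 3.17 μC

Derivation:
Initial: C1(3μF, Q=15μC, V=5.00V), C2(6μF, Q=1μC, V=0.17V), C3(2μF, Q=6μC, V=3.00V)
Op 1: GROUND 3: Q3=0; energy lost=9.000
Op 2: CLOSE 3-1: Q_total=15.00, C_total=5.00, V=3.00; Q3=6.00, Q1=9.00; dissipated=15.000
Op 3: CLOSE 2-1: Q_total=10.00, C_total=9.00, V=1.11; Q2=6.67, Q1=3.33; dissipated=8.028
Op 4: CLOSE 2-3: Q_total=12.67, C_total=8.00, V=1.58; Q2=9.50, Q3=3.17; dissipated=2.676
Final charges: Q1=3.33, Q2=9.50, Q3=3.17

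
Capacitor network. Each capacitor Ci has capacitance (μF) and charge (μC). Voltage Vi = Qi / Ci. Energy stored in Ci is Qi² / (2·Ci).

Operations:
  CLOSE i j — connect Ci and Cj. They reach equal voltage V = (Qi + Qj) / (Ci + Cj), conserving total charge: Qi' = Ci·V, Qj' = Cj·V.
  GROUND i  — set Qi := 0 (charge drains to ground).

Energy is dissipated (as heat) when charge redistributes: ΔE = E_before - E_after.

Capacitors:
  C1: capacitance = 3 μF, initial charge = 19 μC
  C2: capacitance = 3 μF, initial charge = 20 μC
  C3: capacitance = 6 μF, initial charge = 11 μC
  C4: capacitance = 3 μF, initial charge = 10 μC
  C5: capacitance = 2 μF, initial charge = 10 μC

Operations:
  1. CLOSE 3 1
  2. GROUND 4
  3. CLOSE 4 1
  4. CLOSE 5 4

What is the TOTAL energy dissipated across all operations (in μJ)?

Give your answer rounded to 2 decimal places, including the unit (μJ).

Initial: C1(3μF, Q=19μC, V=6.33V), C2(3μF, Q=20μC, V=6.67V), C3(6μF, Q=11μC, V=1.83V), C4(3μF, Q=10μC, V=3.33V), C5(2μF, Q=10μC, V=5.00V)
Op 1: CLOSE 3-1: Q_total=30.00, C_total=9.00, V=3.33; Q3=20.00, Q1=10.00; dissipated=20.250
Op 2: GROUND 4: Q4=0; energy lost=16.667
Op 3: CLOSE 4-1: Q_total=10.00, C_total=6.00, V=1.67; Q4=5.00, Q1=5.00; dissipated=8.333
Op 4: CLOSE 5-4: Q_total=15.00, C_total=5.00, V=3.00; Q5=6.00, Q4=9.00; dissipated=6.667
Total dissipated: 51.917 μJ

Answer: 51.92 μJ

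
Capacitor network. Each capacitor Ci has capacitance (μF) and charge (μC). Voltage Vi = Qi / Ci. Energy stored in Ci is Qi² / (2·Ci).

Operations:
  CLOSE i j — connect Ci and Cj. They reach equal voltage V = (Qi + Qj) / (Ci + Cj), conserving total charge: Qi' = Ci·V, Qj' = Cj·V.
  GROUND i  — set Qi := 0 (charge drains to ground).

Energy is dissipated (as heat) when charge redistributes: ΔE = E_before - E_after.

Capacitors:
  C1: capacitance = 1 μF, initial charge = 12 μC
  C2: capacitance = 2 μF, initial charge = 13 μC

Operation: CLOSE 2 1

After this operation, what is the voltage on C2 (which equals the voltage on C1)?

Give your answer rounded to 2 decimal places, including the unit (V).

Initial: C1(1μF, Q=12μC, V=12.00V), C2(2μF, Q=13μC, V=6.50V)
Op 1: CLOSE 2-1: Q_total=25.00, C_total=3.00, V=8.33; Q2=16.67, Q1=8.33; dissipated=10.083

Answer: 8.33 V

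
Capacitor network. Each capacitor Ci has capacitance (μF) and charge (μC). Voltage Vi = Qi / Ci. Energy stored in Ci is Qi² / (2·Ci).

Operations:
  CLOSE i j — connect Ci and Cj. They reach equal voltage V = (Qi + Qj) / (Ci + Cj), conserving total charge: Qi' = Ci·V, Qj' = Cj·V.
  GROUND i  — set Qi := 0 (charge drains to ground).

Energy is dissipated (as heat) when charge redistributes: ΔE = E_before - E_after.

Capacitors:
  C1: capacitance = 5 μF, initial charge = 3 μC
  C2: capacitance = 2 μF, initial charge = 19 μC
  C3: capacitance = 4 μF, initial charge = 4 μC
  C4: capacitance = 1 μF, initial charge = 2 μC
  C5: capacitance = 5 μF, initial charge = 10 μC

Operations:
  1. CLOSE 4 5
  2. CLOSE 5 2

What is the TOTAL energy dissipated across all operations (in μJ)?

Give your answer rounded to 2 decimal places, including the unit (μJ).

Answer: 40.18 μJ

Derivation:
Initial: C1(5μF, Q=3μC, V=0.60V), C2(2μF, Q=19μC, V=9.50V), C3(4μF, Q=4μC, V=1.00V), C4(1μF, Q=2μC, V=2.00V), C5(5μF, Q=10μC, V=2.00V)
Op 1: CLOSE 4-5: Q_total=12.00, C_total=6.00, V=2.00; Q4=2.00, Q5=10.00; dissipated=0.000
Op 2: CLOSE 5-2: Q_total=29.00, C_total=7.00, V=4.14; Q5=20.71, Q2=8.29; dissipated=40.179
Total dissipated: 40.179 μJ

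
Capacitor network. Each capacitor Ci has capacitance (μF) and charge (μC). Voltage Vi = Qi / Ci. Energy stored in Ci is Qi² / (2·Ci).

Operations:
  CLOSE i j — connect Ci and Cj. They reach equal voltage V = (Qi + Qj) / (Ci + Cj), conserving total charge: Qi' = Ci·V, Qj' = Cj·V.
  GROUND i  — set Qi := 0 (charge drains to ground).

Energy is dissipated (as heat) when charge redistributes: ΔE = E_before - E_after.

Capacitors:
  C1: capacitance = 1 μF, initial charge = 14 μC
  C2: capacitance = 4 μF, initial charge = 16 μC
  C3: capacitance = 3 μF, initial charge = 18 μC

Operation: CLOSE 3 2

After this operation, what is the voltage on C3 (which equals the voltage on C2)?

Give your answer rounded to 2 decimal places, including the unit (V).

Initial: C1(1μF, Q=14μC, V=14.00V), C2(4μF, Q=16μC, V=4.00V), C3(3μF, Q=18μC, V=6.00V)
Op 1: CLOSE 3-2: Q_total=34.00, C_total=7.00, V=4.86; Q3=14.57, Q2=19.43; dissipated=3.429

Answer: 4.86 V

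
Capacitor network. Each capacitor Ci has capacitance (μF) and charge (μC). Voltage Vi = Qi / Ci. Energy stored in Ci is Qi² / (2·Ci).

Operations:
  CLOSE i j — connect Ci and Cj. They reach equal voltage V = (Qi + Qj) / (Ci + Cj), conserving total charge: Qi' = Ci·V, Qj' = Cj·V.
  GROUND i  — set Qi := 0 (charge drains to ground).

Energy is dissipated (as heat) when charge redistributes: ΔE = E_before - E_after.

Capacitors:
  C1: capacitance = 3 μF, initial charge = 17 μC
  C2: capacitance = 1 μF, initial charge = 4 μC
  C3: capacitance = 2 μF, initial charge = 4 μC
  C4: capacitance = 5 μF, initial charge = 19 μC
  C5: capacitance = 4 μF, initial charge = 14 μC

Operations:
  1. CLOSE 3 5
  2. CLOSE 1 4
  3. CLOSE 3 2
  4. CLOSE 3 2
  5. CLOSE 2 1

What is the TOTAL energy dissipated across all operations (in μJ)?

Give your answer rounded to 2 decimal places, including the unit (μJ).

Initial: C1(3μF, Q=17μC, V=5.67V), C2(1μF, Q=4μC, V=4.00V), C3(2μF, Q=4μC, V=2.00V), C4(5μF, Q=19μC, V=3.80V), C5(4μF, Q=14μC, V=3.50V)
Op 1: CLOSE 3-5: Q_total=18.00, C_total=6.00, V=3.00; Q3=6.00, Q5=12.00; dissipated=1.500
Op 2: CLOSE 1-4: Q_total=36.00, C_total=8.00, V=4.50; Q1=13.50, Q4=22.50; dissipated=3.267
Op 3: CLOSE 3-2: Q_total=10.00, C_total=3.00, V=3.33; Q3=6.67, Q2=3.33; dissipated=0.333
Op 4: CLOSE 3-2: Q_total=10.00, C_total=3.00, V=3.33; Q3=6.67, Q2=3.33; dissipated=0.000
Op 5: CLOSE 2-1: Q_total=16.83, C_total=4.00, V=4.21; Q2=4.21, Q1=12.62; dissipated=0.510
Total dissipated: 5.610 μJ

Answer: 5.61 μJ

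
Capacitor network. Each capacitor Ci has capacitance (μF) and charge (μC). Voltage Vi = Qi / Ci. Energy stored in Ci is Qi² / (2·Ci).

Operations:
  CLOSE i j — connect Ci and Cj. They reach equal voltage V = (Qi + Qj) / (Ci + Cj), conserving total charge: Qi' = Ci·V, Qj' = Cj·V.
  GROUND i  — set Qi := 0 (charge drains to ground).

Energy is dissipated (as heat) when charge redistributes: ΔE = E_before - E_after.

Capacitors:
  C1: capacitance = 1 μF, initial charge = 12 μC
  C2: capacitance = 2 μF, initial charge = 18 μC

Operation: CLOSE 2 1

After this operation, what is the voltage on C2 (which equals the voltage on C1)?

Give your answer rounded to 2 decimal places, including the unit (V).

Initial: C1(1μF, Q=12μC, V=12.00V), C2(2μF, Q=18μC, V=9.00V)
Op 1: CLOSE 2-1: Q_total=30.00, C_total=3.00, V=10.00; Q2=20.00, Q1=10.00; dissipated=3.000

Answer: 10.00 V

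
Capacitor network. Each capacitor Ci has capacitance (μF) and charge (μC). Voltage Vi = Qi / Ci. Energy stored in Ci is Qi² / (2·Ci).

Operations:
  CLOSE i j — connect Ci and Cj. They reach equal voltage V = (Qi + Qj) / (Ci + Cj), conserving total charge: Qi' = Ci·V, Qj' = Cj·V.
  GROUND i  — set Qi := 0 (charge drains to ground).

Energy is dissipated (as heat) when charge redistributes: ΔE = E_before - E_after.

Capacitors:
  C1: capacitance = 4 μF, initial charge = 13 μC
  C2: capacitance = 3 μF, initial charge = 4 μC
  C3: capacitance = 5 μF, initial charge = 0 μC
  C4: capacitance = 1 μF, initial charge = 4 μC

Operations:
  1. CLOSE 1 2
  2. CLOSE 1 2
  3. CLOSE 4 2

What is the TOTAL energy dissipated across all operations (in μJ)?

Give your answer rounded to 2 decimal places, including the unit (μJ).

Initial: C1(4μF, Q=13μC, V=3.25V), C2(3μF, Q=4μC, V=1.33V), C3(5μF, Q=0μC, V=0.00V), C4(1μF, Q=4μC, V=4.00V)
Op 1: CLOSE 1-2: Q_total=17.00, C_total=7.00, V=2.43; Q1=9.71, Q2=7.29; dissipated=3.149
Op 2: CLOSE 1-2: Q_total=17.00, C_total=7.00, V=2.43; Q1=9.71, Q2=7.29; dissipated=0.000
Op 3: CLOSE 4-2: Q_total=11.29, C_total=4.00, V=2.82; Q4=2.82, Q2=8.46; dissipated=0.926
Total dissipated: 4.075 μJ

Answer: 4.07 μJ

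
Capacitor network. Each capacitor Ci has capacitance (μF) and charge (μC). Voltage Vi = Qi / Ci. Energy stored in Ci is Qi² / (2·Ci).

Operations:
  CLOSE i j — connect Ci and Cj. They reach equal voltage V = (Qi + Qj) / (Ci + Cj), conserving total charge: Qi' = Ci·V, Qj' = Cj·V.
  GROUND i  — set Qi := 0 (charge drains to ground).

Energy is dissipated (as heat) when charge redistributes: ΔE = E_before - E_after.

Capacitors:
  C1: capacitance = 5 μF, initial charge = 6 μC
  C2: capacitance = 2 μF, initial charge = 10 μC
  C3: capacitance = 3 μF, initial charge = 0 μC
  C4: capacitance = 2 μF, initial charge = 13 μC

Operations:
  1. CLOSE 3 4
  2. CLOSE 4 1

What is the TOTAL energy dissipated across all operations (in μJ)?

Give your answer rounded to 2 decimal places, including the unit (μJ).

Answer: 26.75 μJ

Derivation:
Initial: C1(5μF, Q=6μC, V=1.20V), C2(2μF, Q=10μC, V=5.00V), C3(3μF, Q=0μC, V=0.00V), C4(2μF, Q=13μC, V=6.50V)
Op 1: CLOSE 3-4: Q_total=13.00, C_total=5.00, V=2.60; Q3=7.80, Q4=5.20; dissipated=25.350
Op 2: CLOSE 4-1: Q_total=11.20, C_total=7.00, V=1.60; Q4=3.20, Q1=8.00; dissipated=1.400
Total dissipated: 26.750 μJ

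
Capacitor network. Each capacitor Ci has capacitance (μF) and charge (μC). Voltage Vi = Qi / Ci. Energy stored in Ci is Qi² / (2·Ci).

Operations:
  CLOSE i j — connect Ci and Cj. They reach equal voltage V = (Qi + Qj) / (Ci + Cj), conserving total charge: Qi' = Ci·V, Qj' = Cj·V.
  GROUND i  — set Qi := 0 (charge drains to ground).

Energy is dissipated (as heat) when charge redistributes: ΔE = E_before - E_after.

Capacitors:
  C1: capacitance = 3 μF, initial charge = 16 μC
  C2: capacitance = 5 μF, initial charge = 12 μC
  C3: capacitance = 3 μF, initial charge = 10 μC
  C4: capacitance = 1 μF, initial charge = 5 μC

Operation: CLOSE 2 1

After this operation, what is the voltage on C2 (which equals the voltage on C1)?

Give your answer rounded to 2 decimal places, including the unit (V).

Initial: C1(3μF, Q=16μC, V=5.33V), C2(5μF, Q=12μC, V=2.40V), C3(3μF, Q=10μC, V=3.33V), C4(1μF, Q=5μC, V=5.00V)
Op 1: CLOSE 2-1: Q_total=28.00, C_total=8.00, V=3.50; Q2=17.50, Q1=10.50; dissipated=8.067

Answer: 3.50 V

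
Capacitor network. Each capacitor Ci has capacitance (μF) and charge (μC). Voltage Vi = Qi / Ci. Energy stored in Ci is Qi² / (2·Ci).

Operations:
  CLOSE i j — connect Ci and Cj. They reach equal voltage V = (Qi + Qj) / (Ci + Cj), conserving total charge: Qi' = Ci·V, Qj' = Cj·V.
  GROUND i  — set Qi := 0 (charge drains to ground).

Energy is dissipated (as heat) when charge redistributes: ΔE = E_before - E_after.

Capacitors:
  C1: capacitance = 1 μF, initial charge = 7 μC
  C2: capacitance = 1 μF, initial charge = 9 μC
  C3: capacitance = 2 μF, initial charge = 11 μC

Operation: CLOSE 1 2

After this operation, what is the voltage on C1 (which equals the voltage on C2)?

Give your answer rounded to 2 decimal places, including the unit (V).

Initial: C1(1μF, Q=7μC, V=7.00V), C2(1μF, Q=9μC, V=9.00V), C3(2μF, Q=11μC, V=5.50V)
Op 1: CLOSE 1-2: Q_total=16.00, C_total=2.00, V=8.00; Q1=8.00, Q2=8.00; dissipated=1.000

Answer: 8.00 V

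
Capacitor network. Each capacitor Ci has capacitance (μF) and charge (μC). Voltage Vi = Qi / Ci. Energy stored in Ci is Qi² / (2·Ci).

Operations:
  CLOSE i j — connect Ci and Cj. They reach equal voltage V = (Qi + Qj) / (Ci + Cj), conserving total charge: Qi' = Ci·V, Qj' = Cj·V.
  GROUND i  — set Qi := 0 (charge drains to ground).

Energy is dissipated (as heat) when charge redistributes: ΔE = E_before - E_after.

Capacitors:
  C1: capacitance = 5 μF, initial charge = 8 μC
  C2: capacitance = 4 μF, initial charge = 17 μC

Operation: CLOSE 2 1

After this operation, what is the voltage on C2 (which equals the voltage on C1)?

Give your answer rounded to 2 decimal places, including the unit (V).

Initial: C1(5μF, Q=8μC, V=1.60V), C2(4μF, Q=17μC, V=4.25V)
Op 1: CLOSE 2-1: Q_total=25.00, C_total=9.00, V=2.78; Q2=11.11, Q1=13.89; dissipated=7.803

Answer: 2.78 V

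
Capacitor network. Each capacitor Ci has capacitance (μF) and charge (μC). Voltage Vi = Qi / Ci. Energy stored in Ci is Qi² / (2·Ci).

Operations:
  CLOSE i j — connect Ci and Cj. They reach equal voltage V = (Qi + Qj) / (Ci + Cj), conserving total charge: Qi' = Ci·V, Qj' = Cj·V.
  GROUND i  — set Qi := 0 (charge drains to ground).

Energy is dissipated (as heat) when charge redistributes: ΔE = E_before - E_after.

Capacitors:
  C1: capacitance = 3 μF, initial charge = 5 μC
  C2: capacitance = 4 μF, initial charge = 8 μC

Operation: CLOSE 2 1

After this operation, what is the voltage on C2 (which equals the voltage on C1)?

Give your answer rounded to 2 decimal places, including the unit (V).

Initial: C1(3μF, Q=5μC, V=1.67V), C2(4μF, Q=8μC, V=2.00V)
Op 1: CLOSE 2-1: Q_total=13.00, C_total=7.00, V=1.86; Q2=7.43, Q1=5.57; dissipated=0.095

Answer: 1.86 V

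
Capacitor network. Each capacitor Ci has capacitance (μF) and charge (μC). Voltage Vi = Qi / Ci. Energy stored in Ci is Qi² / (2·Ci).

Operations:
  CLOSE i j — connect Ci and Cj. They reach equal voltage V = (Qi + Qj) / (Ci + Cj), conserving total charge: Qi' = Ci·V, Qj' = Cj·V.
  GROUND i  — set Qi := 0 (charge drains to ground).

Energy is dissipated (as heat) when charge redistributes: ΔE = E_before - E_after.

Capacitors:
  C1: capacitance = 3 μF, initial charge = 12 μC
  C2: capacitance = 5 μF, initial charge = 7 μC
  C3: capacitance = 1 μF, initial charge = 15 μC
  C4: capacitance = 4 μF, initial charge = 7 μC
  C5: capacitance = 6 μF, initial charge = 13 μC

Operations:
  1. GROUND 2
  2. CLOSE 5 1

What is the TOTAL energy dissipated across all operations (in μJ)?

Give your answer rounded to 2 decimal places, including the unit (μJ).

Initial: C1(3μF, Q=12μC, V=4.00V), C2(5μF, Q=7μC, V=1.40V), C3(1μF, Q=15μC, V=15.00V), C4(4μF, Q=7μC, V=1.75V), C5(6μF, Q=13μC, V=2.17V)
Op 1: GROUND 2: Q2=0; energy lost=4.900
Op 2: CLOSE 5-1: Q_total=25.00, C_total=9.00, V=2.78; Q5=16.67, Q1=8.33; dissipated=3.361
Total dissipated: 8.261 μJ

Answer: 8.26 μJ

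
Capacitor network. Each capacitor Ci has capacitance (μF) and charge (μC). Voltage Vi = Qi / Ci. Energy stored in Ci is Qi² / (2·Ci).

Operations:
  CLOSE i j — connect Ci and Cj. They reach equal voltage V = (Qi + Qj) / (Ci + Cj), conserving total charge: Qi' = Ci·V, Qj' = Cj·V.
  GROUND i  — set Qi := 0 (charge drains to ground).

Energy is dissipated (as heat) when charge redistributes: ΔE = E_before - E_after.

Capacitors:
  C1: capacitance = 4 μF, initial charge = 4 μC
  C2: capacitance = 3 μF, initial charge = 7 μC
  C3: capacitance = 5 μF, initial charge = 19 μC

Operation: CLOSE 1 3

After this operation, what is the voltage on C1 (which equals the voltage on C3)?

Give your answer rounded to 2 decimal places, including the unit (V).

Answer: 2.56 V

Derivation:
Initial: C1(4μF, Q=4μC, V=1.00V), C2(3μF, Q=7μC, V=2.33V), C3(5μF, Q=19μC, V=3.80V)
Op 1: CLOSE 1-3: Q_total=23.00, C_total=9.00, V=2.56; Q1=10.22, Q3=12.78; dissipated=8.711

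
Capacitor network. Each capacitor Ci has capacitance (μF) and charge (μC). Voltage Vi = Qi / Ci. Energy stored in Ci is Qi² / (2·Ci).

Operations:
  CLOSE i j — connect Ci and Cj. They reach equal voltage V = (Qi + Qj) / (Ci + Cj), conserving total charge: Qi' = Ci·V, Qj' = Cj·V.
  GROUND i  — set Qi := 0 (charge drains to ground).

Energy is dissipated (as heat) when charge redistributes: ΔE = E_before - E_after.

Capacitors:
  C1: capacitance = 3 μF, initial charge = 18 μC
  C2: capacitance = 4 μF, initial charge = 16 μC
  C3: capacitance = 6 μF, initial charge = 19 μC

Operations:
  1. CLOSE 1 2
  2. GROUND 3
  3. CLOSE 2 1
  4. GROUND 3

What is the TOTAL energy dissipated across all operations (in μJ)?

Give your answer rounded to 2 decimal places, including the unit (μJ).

Answer: 33.51 μJ

Derivation:
Initial: C1(3μF, Q=18μC, V=6.00V), C2(4μF, Q=16μC, V=4.00V), C3(6μF, Q=19μC, V=3.17V)
Op 1: CLOSE 1-2: Q_total=34.00, C_total=7.00, V=4.86; Q1=14.57, Q2=19.43; dissipated=3.429
Op 2: GROUND 3: Q3=0; energy lost=30.083
Op 3: CLOSE 2-1: Q_total=34.00, C_total=7.00, V=4.86; Q2=19.43, Q1=14.57; dissipated=0.000
Op 4: GROUND 3: Q3=0; energy lost=0.000
Total dissipated: 33.512 μJ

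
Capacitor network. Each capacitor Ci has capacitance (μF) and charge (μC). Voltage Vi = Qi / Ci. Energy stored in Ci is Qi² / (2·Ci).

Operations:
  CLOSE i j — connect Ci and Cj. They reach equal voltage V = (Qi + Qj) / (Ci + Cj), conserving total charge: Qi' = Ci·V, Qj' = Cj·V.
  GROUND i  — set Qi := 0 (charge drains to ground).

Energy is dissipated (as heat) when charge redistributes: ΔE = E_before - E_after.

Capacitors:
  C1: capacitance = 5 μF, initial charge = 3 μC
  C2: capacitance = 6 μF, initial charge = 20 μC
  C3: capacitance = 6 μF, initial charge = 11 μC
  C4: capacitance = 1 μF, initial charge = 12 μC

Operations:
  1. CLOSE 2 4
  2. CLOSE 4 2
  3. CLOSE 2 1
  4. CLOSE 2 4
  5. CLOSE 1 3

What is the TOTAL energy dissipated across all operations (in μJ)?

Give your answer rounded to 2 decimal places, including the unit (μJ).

Initial: C1(5μF, Q=3μC, V=0.60V), C2(6μF, Q=20μC, V=3.33V), C3(6μF, Q=11μC, V=1.83V), C4(1μF, Q=12μC, V=12.00V)
Op 1: CLOSE 2-4: Q_total=32.00, C_total=7.00, V=4.57; Q2=27.43, Q4=4.57; dissipated=32.190
Op 2: CLOSE 4-2: Q_total=32.00, C_total=7.00, V=4.57; Q4=4.57, Q2=27.43; dissipated=0.000
Op 3: CLOSE 2-1: Q_total=30.43, C_total=11.00, V=2.77; Q2=16.60, Q1=13.83; dissipated=21.508
Op 4: CLOSE 2-4: Q_total=21.17, C_total=7.00, V=3.02; Q2=18.14, Q4=3.02; dissipated=1.397
Op 5: CLOSE 1-3: Q_total=24.83, C_total=11.00, V=2.26; Q1=11.29, Q3=13.54; dissipated=1.187
Total dissipated: 56.281 μJ

Answer: 56.28 μJ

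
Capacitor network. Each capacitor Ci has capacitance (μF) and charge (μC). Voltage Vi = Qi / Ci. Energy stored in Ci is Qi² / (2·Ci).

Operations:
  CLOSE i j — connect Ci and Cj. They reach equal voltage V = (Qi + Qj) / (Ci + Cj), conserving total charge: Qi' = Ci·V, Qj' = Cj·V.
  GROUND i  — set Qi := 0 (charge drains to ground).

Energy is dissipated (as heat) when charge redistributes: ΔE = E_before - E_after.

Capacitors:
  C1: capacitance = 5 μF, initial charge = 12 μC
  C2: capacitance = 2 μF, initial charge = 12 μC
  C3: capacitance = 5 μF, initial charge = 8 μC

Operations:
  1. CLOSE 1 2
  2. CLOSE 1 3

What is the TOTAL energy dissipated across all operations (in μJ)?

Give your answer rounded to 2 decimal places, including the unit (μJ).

Initial: C1(5μF, Q=12μC, V=2.40V), C2(2μF, Q=12μC, V=6.00V), C3(5μF, Q=8μC, V=1.60V)
Op 1: CLOSE 1-2: Q_total=24.00, C_total=7.00, V=3.43; Q1=17.14, Q2=6.86; dissipated=9.257
Op 2: CLOSE 1-3: Q_total=25.14, C_total=10.00, V=2.51; Q1=12.57, Q3=12.57; dissipated=4.180
Total dissipated: 13.437 μJ

Answer: 13.44 μJ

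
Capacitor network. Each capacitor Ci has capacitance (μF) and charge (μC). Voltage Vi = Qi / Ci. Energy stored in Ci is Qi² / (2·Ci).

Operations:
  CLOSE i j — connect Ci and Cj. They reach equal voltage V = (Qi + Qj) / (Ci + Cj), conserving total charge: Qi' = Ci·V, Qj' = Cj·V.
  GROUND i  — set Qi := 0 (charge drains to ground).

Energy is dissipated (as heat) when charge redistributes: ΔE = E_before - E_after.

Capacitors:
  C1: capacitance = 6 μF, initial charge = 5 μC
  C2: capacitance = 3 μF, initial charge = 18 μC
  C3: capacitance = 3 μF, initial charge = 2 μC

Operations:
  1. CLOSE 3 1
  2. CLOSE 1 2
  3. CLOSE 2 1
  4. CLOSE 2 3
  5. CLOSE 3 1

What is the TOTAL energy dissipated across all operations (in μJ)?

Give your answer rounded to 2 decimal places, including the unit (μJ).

Answer: 30.33 μJ

Derivation:
Initial: C1(6μF, Q=5μC, V=0.83V), C2(3μF, Q=18μC, V=6.00V), C3(3μF, Q=2μC, V=0.67V)
Op 1: CLOSE 3-1: Q_total=7.00, C_total=9.00, V=0.78; Q3=2.33, Q1=4.67; dissipated=0.028
Op 2: CLOSE 1-2: Q_total=22.67, C_total=9.00, V=2.52; Q1=15.11, Q2=7.56; dissipated=27.272
Op 3: CLOSE 2-1: Q_total=22.67, C_total=9.00, V=2.52; Q2=7.56, Q1=15.11; dissipated=0.000
Op 4: CLOSE 2-3: Q_total=9.89, C_total=6.00, V=1.65; Q2=4.94, Q3=4.94; dissipated=2.273
Op 5: CLOSE 3-1: Q_total=20.06, C_total=9.00, V=2.23; Q3=6.69, Q1=13.37; dissipated=0.758
Total dissipated: 30.330 μJ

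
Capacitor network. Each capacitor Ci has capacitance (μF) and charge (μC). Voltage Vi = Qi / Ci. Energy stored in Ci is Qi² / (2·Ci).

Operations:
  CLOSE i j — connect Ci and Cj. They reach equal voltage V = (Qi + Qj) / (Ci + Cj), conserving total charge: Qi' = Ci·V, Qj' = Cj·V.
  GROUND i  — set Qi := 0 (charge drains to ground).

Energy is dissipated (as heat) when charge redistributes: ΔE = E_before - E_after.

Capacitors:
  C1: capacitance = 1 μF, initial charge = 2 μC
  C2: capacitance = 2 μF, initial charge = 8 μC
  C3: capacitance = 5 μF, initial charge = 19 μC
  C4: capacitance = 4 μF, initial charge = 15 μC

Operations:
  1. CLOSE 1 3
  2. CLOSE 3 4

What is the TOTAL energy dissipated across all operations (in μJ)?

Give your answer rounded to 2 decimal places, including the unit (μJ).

Answer: 1.42 μJ

Derivation:
Initial: C1(1μF, Q=2μC, V=2.00V), C2(2μF, Q=8μC, V=4.00V), C3(5μF, Q=19μC, V=3.80V), C4(4μF, Q=15μC, V=3.75V)
Op 1: CLOSE 1-3: Q_total=21.00, C_total=6.00, V=3.50; Q1=3.50, Q3=17.50; dissipated=1.350
Op 2: CLOSE 3-4: Q_total=32.50, C_total=9.00, V=3.61; Q3=18.06, Q4=14.44; dissipated=0.069
Total dissipated: 1.419 μJ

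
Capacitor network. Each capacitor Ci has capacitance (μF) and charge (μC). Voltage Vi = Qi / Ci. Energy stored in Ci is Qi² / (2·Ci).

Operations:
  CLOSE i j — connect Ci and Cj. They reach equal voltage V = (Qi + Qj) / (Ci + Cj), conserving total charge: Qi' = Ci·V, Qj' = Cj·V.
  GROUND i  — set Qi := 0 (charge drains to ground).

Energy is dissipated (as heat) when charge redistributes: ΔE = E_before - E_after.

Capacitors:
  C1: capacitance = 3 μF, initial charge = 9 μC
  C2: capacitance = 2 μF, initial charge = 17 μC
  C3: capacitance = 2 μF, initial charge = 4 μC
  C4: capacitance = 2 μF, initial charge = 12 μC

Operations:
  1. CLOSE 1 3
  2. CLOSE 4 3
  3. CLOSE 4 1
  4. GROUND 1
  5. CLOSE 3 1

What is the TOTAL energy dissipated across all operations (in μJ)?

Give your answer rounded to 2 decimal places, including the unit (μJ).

Answer: 35.35 μJ

Derivation:
Initial: C1(3μF, Q=9μC, V=3.00V), C2(2μF, Q=17μC, V=8.50V), C3(2μF, Q=4μC, V=2.00V), C4(2μF, Q=12μC, V=6.00V)
Op 1: CLOSE 1-3: Q_total=13.00, C_total=5.00, V=2.60; Q1=7.80, Q3=5.20; dissipated=0.600
Op 2: CLOSE 4-3: Q_total=17.20, C_total=4.00, V=4.30; Q4=8.60, Q3=8.60; dissipated=5.780
Op 3: CLOSE 4-1: Q_total=16.40, C_total=5.00, V=3.28; Q4=6.56, Q1=9.84; dissipated=1.734
Op 4: GROUND 1: Q1=0; energy lost=16.138
Op 5: CLOSE 3-1: Q_total=8.60, C_total=5.00, V=1.72; Q3=3.44, Q1=5.16; dissipated=11.094
Total dissipated: 35.346 μJ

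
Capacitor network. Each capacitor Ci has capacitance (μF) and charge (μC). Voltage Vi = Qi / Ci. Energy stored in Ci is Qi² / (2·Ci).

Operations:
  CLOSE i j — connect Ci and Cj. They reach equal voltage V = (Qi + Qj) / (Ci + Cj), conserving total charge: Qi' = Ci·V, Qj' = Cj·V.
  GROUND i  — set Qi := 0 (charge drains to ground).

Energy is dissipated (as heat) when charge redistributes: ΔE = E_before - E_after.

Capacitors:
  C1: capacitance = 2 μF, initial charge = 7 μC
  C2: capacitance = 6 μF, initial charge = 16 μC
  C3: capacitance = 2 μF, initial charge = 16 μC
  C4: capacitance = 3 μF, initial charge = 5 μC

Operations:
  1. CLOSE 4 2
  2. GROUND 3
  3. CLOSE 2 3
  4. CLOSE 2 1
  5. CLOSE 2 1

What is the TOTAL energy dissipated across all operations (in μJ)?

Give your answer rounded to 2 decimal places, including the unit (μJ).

Answer: 71.38 μJ

Derivation:
Initial: C1(2μF, Q=7μC, V=3.50V), C2(6μF, Q=16μC, V=2.67V), C3(2μF, Q=16μC, V=8.00V), C4(3μF, Q=5μC, V=1.67V)
Op 1: CLOSE 4-2: Q_total=21.00, C_total=9.00, V=2.33; Q4=7.00, Q2=14.00; dissipated=1.000
Op 2: GROUND 3: Q3=0; energy lost=64.000
Op 3: CLOSE 2-3: Q_total=14.00, C_total=8.00, V=1.75; Q2=10.50, Q3=3.50; dissipated=4.083
Op 4: CLOSE 2-1: Q_total=17.50, C_total=8.00, V=2.19; Q2=13.12, Q1=4.38; dissipated=2.297
Op 5: CLOSE 2-1: Q_total=17.50, C_total=8.00, V=2.19; Q2=13.12, Q1=4.38; dissipated=0.000
Total dissipated: 71.380 μJ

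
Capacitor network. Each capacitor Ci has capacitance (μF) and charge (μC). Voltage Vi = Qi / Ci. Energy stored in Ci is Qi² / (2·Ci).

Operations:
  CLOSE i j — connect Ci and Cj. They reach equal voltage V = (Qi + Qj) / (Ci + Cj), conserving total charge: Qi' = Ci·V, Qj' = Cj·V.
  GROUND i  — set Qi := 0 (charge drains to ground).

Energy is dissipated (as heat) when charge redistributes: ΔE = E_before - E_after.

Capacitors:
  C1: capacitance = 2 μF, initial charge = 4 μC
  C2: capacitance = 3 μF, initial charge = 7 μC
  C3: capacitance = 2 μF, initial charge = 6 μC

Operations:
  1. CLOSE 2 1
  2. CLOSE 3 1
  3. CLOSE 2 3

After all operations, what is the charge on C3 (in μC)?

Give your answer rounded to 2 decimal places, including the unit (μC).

Initial: C1(2μF, Q=4μC, V=2.00V), C2(3μF, Q=7μC, V=2.33V), C3(2μF, Q=6μC, V=3.00V)
Op 1: CLOSE 2-1: Q_total=11.00, C_total=5.00, V=2.20; Q2=6.60, Q1=4.40; dissipated=0.067
Op 2: CLOSE 3-1: Q_total=10.40, C_total=4.00, V=2.60; Q3=5.20, Q1=5.20; dissipated=0.320
Op 3: CLOSE 2-3: Q_total=11.80, C_total=5.00, V=2.36; Q2=7.08, Q3=4.72; dissipated=0.096
Final charges: Q1=5.20, Q2=7.08, Q3=4.72

Answer: 4.72 μC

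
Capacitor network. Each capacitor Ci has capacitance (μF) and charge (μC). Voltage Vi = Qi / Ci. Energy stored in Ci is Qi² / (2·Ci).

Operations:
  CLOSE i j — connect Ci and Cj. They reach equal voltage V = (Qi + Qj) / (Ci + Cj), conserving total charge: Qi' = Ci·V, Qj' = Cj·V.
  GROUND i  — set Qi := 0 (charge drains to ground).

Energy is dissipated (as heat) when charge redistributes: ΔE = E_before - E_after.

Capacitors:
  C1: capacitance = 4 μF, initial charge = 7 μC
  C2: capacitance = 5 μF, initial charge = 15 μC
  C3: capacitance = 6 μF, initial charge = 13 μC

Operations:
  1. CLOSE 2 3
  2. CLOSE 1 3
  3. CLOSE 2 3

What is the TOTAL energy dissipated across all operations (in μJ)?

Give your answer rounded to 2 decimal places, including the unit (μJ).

Initial: C1(4μF, Q=7μC, V=1.75V), C2(5μF, Q=15μC, V=3.00V), C3(6μF, Q=13μC, V=2.17V)
Op 1: CLOSE 2-3: Q_total=28.00, C_total=11.00, V=2.55; Q2=12.73, Q3=15.27; dissipated=0.947
Op 2: CLOSE 1-3: Q_total=22.27, C_total=10.00, V=2.23; Q1=8.91, Q3=13.36; dissipated=0.759
Op 3: CLOSE 2-3: Q_total=26.09, C_total=11.00, V=2.37; Q2=11.86, Q3=14.23; dissipated=0.138
Total dissipated: 1.844 μJ

Answer: 1.84 μJ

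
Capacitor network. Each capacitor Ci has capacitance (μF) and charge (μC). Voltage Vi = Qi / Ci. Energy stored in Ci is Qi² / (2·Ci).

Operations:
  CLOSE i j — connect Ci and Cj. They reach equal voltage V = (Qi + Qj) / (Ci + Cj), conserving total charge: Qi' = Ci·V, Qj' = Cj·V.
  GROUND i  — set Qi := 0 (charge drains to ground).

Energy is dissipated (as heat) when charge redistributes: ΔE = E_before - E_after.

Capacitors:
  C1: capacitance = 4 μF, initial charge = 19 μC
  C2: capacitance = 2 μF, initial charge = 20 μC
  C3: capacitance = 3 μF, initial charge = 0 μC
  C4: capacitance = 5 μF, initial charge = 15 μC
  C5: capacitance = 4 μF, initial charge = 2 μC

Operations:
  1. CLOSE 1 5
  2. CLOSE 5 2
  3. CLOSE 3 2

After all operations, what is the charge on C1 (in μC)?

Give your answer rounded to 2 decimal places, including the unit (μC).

Initial: C1(4μF, Q=19μC, V=4.75V), C2(2μF, Q=20μC, V=10.00V), C3(3μF, Q=0μC, V=0.00V), C4(5μF, Q=15μC, V=3.00V), C5(4μF, Q=2μC, V=0.50V)
Op 1: CLOSE 1-5: Q_total=21.00, C_total=8.00, V=2.62; Q1=10.50, Q5=10.50; dissipated=18.062
Op 2: CLOSE 5-2: Q_total=30.50, C_total=6.00, V=5.08; Q5=20.33, Q2=10.17; dissipated=36.260
Op 3: CLOSE 3-2: Q_total=10.17, C_total=5.00, V=2.03; Q3=6.10, Q2=4.07; dissipated=15.504
Final charges: Q1=10.50, Q2=4.07, Q3=6.10, Q4=15.00, Q5=20.33

Answer: 10.50 μC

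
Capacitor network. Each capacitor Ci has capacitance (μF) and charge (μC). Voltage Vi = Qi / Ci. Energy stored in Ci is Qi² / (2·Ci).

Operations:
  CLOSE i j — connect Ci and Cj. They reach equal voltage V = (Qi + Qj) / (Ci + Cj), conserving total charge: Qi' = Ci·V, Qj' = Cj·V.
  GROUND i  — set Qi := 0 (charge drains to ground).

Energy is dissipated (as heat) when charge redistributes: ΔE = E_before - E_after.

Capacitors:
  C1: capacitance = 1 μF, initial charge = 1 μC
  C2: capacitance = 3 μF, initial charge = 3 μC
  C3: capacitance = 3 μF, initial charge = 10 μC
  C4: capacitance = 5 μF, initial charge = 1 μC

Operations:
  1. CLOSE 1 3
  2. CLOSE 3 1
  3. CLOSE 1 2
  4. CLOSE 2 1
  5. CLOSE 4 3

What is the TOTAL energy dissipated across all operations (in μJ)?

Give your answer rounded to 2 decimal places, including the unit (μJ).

Answer: 9.29 μJ

Derivation:
Initial: C1(1μF, Q=1μC, V=1.00V), C2(3μF, Q=3μC, V=1.00V), C3(3μF, Q=10μC, V=3.33V), C4(5μF, Q=1μC, V=0.20V)
Op 1: CLOSE 1-3: Q_total=11.00, C_total=4.00, V=2.75; Q1=2.75, Q3=8.25; dissipated=2.042
Op 2: CLOSE 3-1: Q_total=11.00, C_total=4.00, V=2.75; Q3=8.25, Q1=2.75; dissipated=0.000
Op 3: CLOSE 1-2: Q_total=5.75, C_total=4.00, V=1.44; Q1=1.44, Q2=4.31; dissipated=1.148
Op 4: CLOSE 2-1: Q_total=5.75, C_total=4.00, V=1.44; Q2=4.31, Q1=1.44; dissipated=0.000
Op 5: CLOSE 4-3: Q_total=9.25, C_total=8.00, V=1.16; Q4=5.78, Q3=3.47; dissipated=6.096
Total dissipated: 9.286 μJ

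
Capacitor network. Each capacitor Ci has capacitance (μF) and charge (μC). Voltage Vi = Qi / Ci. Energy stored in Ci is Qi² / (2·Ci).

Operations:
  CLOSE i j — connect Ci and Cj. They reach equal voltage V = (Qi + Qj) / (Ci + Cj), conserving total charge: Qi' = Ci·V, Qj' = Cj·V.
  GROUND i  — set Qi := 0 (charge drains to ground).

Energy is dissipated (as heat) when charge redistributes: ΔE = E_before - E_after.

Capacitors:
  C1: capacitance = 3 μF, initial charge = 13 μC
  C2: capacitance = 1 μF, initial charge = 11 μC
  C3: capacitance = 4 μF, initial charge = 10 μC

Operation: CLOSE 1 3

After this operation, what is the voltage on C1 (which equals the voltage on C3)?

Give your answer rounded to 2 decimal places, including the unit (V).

Initial: C1(3μF, Q=13μC, V=4.33V), C2(1μF, Q=11μC, V=11.00V), C3(4μF, Q=10μC, V=2.50V)
Op 1: CLOSE 1-3: Q_total=23.00, C_total=7.00, V=3.29; Q1=9.86, Q3=13.14; dissipated=2.881

Answer: 3.29 V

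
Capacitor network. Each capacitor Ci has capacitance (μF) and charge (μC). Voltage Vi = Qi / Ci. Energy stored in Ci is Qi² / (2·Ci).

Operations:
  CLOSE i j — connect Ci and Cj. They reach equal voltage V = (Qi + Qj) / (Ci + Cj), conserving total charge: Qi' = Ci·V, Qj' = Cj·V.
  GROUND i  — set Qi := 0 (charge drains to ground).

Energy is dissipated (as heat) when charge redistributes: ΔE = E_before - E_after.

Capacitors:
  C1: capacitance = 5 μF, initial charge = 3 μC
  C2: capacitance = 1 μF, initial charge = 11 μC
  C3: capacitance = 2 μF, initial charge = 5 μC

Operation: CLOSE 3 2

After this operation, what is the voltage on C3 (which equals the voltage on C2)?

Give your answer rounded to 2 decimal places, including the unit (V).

Initial: C1(5μF, Q=3μC, V=0.60V), C2(1μF, Q=11μC, V=11.00V), C3(2μF, Q=5μC, V=2.50V)
Op 1: CLOSE 3-2: Q_total=16.00, C_total=3.00, V=5.33; Q3=10.67, Q2=5.33; dissipated=24.083

Answer: 5.33 V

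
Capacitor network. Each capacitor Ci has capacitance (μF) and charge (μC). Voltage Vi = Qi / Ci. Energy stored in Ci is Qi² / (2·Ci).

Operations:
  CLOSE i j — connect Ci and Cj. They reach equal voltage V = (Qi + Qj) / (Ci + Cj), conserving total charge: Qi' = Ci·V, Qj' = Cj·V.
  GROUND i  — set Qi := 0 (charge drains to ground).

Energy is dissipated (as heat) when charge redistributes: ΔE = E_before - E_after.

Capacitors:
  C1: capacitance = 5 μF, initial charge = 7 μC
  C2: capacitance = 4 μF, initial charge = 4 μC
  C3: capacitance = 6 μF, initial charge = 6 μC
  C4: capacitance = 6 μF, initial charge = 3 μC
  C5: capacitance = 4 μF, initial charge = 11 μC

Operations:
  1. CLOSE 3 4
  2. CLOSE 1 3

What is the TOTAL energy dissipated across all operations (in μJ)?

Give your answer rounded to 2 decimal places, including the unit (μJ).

Answer: 0.95 μJ

Derivation:
Initial: C1(5μF, Q=7μC, V=1.40V), C2(4μF, Q=4μC, V=1.00V), C3(6μF, Q=6μC, V=1.00V), C4(6μF, Q=3μC, V=0.50V), C5(4μF, Q=11μC, V=2.75V)
Op 1: CLOSE 3-4: Q_total=9.00, C_total=12.00, V=0.75; Q3=4.50, Q4=4.50; dissipated=0.375
Op 2: CLOSE 1-3: Q_total=11.50, C_total=11.00, V=1.05; Q1=5.23, Q3=6.27; dissipated=0.576
Total dissipated: 0.951 μJ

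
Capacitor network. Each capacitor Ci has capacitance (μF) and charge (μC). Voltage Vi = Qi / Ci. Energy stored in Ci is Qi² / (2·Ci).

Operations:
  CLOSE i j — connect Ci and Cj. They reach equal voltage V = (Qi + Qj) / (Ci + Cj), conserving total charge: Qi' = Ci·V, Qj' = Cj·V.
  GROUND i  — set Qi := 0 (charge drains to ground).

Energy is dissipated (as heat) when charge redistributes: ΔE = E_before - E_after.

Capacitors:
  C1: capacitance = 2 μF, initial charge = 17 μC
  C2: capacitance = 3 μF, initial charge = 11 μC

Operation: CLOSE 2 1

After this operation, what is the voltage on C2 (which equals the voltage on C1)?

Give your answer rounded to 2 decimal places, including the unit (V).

Answer: 5.60 V

Derivation:
Initial: C1(2μF, Q=17μC, V=8.50V), C2(3μF, Q=11μC, V=3.67V)
Op 1: CLOSE 2-1: Q_total=28.00, C_total=5.00, V=5.60; Q2=16.80, Q1=11.20; dissipated=14.017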